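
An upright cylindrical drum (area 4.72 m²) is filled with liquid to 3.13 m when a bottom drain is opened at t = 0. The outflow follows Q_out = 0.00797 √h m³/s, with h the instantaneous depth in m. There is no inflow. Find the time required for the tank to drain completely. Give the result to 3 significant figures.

2100 s

Volume balance on the tank: A dh/dt = −0.00797 √h.
∫ h^(−1/2) dh = −(0.00797/A) ∫ dt, giving 2√h = 2√h₀ − (0.00797/A) t.
Tank is empty when √h = 0: t_empty = 2A√h₀/0.00797.
t_empty = 2·4.72·√3.13/0.00797 = 9.4400·1.7692/0.00797 = 2095.5 s.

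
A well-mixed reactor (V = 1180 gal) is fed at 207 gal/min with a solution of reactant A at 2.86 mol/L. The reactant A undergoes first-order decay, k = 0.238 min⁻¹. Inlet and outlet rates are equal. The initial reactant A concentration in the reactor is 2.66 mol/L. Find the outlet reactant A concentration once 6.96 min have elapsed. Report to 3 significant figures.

V dC/dt = Q(C_in − C) − k V C.
This is linear with rate a = Q/V + k = 0.41342 min⁻¹.
C_ss = Q C_in/(Q + kV) = 1.2136 mol/L; C(t) = C_ss + (C₀ − C_ss) e^(−a t).
C(6.96) = 1.2136 + (1.4464)·e^(−0.41342·6.96) = 1.2136 + (1.4464)·0.056279 = 1.2950 mol/L.

1.29 mol/L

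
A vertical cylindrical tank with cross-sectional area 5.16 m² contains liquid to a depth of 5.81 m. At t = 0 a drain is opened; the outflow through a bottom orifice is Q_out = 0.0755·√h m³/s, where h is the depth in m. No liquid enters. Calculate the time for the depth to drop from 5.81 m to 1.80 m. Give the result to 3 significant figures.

146 s

Accumulation of liquid (constant cross-section A): A dh/dt = −0.0755 √h.
This is separable: 2 d(√h)/dt = −0.0755/A, so √h = √h₀ − (0.0755/(2A)) t.
t = 2A(√h₀ − √h)/0.0755 = 2·5.16·(√5.81 − √1.80)/0.0755
  = 10.320 × (2.4104 − 1.3416) / 0.0755 = 146.09 s.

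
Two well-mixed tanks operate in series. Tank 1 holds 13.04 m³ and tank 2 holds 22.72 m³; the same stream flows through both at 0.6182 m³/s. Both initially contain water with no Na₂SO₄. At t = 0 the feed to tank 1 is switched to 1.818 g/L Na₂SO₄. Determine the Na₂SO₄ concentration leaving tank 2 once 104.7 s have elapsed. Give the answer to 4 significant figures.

Species balance on tank i: dCᵢ/dt = (Cᵢ₋₁ − Cᵢ)/τᵢ with τᵢ = Vᵢ/Q.
τ₁ = 13.04/0.6182 = 21.0935 s; τ₂ = 22.72/0.6182 = 36.7519 s.
Solving the cascade with C₁(0)=C₂(0)=0 gives C₂(t) = C_in[1 − (τ₁ e^(−t/τ₁) − τ₂ e^(−t/τ₂))/(τ₁ − τ₂)].
At t = 104.7: e^(−t/τ₁) = 0.00698762, e^(−t/τ₂) = 0.0579117.
C₂ = 1.818·[1 − (21.0935·0.00698762 − 36.7519·0.0579117)/(-15.6584)] = 1.818·0.873488 = 1.58800 g/L.

1.588 g/L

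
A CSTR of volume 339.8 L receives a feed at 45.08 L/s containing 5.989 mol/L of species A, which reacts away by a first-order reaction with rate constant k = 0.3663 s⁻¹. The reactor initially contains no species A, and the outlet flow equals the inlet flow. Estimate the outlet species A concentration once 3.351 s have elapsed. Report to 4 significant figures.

Species balance: V dC/dt = Q C_in − Q C − k V C.
dC/dt = (Q/V) C_in − (Q/V + k) C; effective rate a = Q/V + k = 0.132666 + 0.3663 = 0.498966 s⁻¹.
C_ss = Q C_in/(Q + kV) = 1.59237 mol/L; C(t) = C_ss + (C₀ − C_ss) e^(−a t).
C(3.351) = 1.59237 + (-1.59237)·e^(−0.498966·3.351) = 1.59237 + (-1.59237)·0.187864 = 1.29322 mol/L.

1.293 mol/L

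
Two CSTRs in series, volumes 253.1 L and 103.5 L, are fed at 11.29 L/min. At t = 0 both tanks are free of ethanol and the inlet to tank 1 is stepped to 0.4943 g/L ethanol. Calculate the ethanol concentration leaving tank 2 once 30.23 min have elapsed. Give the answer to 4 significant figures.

0.2898 g/L

Species balance on tank i: dCᵢ/dt = (Cᵢ₋₁ − Cᵢ)/τᵢ with τᵢ = Vᵢ/Q.
τ₁ = 253.1/11.29 = 22.4181 min; τ₂ = 103.5/11.29 = 9.16740 min.
Tank 1: C₁ = C_in(1 − e^(−t/τ₁)). Tank 2 (τ₁ ≠ τ₂): C₂ = C_in[1 − (τ₁ e^(−t/τ₁) − τ₂ e^(−t/τ₂))/(τ₁ − τ₂)].
At t = 30.23: e^(−t/τ₁) = 0.259638, e^(−t/τ₂) = 0.0369735.
C₂ = 0.4943·[1 − (22.4181·0.259638 − 9.16740·0.0369735)/(13.2507)] = 0.4943·0.586312 = 0.289814 g/L.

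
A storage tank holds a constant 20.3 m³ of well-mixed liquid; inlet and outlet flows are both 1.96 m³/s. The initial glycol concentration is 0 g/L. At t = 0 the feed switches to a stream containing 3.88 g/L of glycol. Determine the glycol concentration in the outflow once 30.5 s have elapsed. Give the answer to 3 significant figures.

Unsteady species balance (constant V, well mixed): V dC/dt = Q(C_in − C).
Time constant τ = V/Q = 20.3/1.96 = 10.357 s.
C approaches C_in exponentially: C(t) = C_in + (C₀ − C_in) e^(−t/τ).
C(30.5) = 3.88 + (0 − 3.88)·e^(−30.5/10.357) = 3.88 + (-3.8800)·0.052611 = 3.6759 g/L.

3.68 g/L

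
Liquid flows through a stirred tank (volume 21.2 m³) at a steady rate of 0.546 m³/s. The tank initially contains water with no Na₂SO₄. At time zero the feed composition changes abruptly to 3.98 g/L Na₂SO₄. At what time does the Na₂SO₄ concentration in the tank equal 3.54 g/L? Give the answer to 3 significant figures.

Species balance: V dC/dt = Q(C_in − C) ⇒ τ = V/Q = 38.828 s.
C(t) = C_in + (C₀ − C_in) e^(−t/τ). Set C = 3.54 and solve for t:
e^(−t/τ) = (C − C_in)/(C₀ − C_in) = (3.54 − 3.98)/(0 − 3.98) = 0.11055
t = −τ ln(…) = 38.828 × 2.2023 = 85.509 s.

85.5 s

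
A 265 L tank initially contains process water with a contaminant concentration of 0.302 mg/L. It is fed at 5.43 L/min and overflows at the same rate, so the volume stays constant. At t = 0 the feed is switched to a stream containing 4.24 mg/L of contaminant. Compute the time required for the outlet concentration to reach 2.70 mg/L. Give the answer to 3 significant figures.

Transient balance on the dissolved component: V dC/dt = Q(C_in − C), so τ = V/Q = 48.803 min.
C(t) = C_in + (C₀ − C_in) e^(−t/τ). Set C = 2.70 and solve for t:
e^(−t/τ) = (C − C_in)/(C₀ − C_in) = (2.70 − 4.24)/(0.302 − 4.24) = 0.39106
t = −τ ln(…) = 48.803 × 0.93889 = 45.821 min.

45.8 min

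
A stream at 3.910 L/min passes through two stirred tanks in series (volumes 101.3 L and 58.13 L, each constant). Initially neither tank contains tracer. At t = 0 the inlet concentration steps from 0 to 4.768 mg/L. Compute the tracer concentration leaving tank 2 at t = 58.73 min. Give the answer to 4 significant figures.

Time constants: τᵢ = Vᵢ/Q for each well-mixed tank.
τ₁ = 101.3/3.910 = 25.9079 min; τ₂ = 58.13/3.910 = 14.8670 min.
Solving the cascade with C₁(0)=C₂(0)=0 gives C₂(t) = C_in[1 − (τ₁ e^(−t/τ₁) − τ₂ e^(−t/τ₂))/(τ₁ − τ₂)].
At t = 58.73: e^(−t/τ₁) = 0.103636, e^(−t/τ₂) = 0.0192478.
C₂ = 4.768·[1 − (25.9079·0.103636 − 14.8670·0.0192478)/(11.0409)] = 4.768·0.782733 = 3.73207 mg/L.

3.732 mg/L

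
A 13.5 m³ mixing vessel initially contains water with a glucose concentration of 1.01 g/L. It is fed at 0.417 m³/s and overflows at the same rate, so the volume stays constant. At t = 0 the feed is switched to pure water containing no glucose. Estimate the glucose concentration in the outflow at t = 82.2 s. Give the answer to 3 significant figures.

Accumulation = in − out for the solute gives V dC/dt = Q(C_in − C).
Time constant τ = V/Q = 13.5/0.417 = 32.374 s.
C approaches C_in exponentially: C(t) = C_in + (C₀ − C_in) e^(−t/τ).
C(82.2) = 0 + (1.01 − 0)·e^(−82.2/32.374) = 0 + (1.0100)·0.078940 = 0.079729 g/L.

0.0797 g/L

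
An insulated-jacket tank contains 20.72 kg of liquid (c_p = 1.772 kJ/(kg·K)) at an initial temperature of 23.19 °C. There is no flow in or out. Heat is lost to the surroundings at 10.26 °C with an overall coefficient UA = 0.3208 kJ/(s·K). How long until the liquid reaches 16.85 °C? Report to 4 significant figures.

Lumped-capacitance energy balance: M c_p dT/dt = UA(T_amb − T).
τ = M c_p/UA = 114.451 s; T_ss = T_amb = 10.2600 °C.
T(t) = T_ss + (T₀ − T_ss)e^(−t/τ); set T = 16.85:
t = −τ ln[(T − T_ss)/(T₀ − T_ss)] = −114.451 · ln(0.509667) = 77.1395 s.

77.14 s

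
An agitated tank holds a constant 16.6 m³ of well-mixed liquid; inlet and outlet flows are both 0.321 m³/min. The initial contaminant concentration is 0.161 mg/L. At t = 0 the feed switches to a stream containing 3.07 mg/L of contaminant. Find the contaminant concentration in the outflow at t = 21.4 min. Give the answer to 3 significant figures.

1.15 mg/L

Unsteady species balance (constant V, well mixed): V dC/dt = Q(C_in − C).
Time constant τ = V/Q = 16.6/0.321 = 51.713 min.
Solution: C(t) = C_in + (C₀ − C_in) e^(−t/τ).
C(21.4) = 3.07 + (0.161 − 3.07)·e^(−21.4/51.713) = 3.07 + (-2.9090)·0.66112 = 1.1468 mg/L.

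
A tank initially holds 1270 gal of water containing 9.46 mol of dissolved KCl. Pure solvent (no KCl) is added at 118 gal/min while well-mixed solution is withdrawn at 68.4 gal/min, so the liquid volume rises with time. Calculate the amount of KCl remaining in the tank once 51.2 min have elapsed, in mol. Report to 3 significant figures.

2.08 mol

Total volume: dV/dt = Q_in − Q_out = 49.600 gal/min, so V(t) = 1270 + 49.600 t and V(51.2) = 3809.5 gal.
Species balance (pure solvent in): dm/dt = −Q_out · m/V(t).
Separate: dm/m = −Q_out dt/V(t) ⇒ ln(m/m₀) = −(Q_out/(Q_in−Q_out)) ln(V/V₀).
m = m₀ (V₀/V)^(Q_out/(Q_in−Q_out)) = 9.46 × (1270/3809.5)^(1.3790) = 2.0797 mol.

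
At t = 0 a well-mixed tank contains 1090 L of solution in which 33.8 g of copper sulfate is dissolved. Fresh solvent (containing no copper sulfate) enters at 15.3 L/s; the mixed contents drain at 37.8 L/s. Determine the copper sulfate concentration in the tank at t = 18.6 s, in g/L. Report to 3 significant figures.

0.0223 g/L

Total volume: dV/dt = Q_in − Q_out = -22.500 L/s, so V(t) = 1090 − 22.500 t and V(18.6) = 671.50 L.
Species balance (pure solvent in): dm/dt = −Q_out · m/V(t).
Separate: dm/m = −Q_out dt/V(t) ⇒ ln(m/m₀) = −(Q_out/(Q_in−Q_out)) ln(V/V₀).
m = m₀ (V₀/V)^(Q_out/(Q_in−Q_out)) = 33.8 × (1090/671.50)^(-1.6800) = 14.979 g.
C = m/V = 14.979/671.50 = 0.022307 g/L.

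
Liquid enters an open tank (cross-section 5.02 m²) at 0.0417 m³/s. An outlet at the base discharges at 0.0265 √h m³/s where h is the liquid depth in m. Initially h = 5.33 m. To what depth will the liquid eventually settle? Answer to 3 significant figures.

A dh/dt = Q_in − 0.0265 √h. Steady state requires inflow = outflow:
Q_in = 0.0265 √h_ss ⇒ √h_ss = 0.0417/0.0265 = 1.5736.
h_ss = 1.5736² = 2.4762 m. (Since h₀ = 5.33 m > h_ss, the level will fall toward this value.)

2.48 m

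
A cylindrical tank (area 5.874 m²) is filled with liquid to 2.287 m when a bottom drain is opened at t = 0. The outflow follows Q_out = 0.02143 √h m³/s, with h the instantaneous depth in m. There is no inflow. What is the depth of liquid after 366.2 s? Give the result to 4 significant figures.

Mass balance (ρ constant): A dh/dt = −0.02143 √h.
This is separable: 2 d(√h)/dt = −0.02143/A, so √h = √h₀ − (0.02143/(2A)) t.
√h = √2.287 − 0.02143·366.2/(2·5.874) = 1.51228 − 0.668000 = 0.844283.
h = 0.844283² = 0.712814 m.

0.7128 m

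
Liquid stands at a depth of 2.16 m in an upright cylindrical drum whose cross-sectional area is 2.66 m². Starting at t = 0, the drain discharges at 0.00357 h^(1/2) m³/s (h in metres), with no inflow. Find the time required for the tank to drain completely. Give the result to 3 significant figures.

With no inflow, A dh/dt = −0.00357 √h.
∫ h^(−1/2) dh = −(0.00357/A) ∫ dt, giving 2√h = 2√h₀ − (0.00357/A) t.
Set h = 0: 2√h₀ = (0.00357/A) t_empty ⇒ t_empty = 2A√h₀/0.00357.
t_empty = 2·2.66·√2.16/0.00357 = 5.3200·1.4697/0.00357 = 2190.1 s.

2190 s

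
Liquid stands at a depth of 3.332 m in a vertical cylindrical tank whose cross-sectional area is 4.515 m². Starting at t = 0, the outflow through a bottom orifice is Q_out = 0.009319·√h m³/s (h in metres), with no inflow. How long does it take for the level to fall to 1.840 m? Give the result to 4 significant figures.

454.4 s

With no inflow, A dh/dt = −0.009319 √h.
Separate and integrate: 2(√h − √h₀) = −(0.009319/A) t.
t = 2A(√h₀ − √h)/0.009319 = 2·4.515·(√3.332 − √1.840)/0.009319
  = 9.03000 × (1.82538 − 1.35647) / 0.009319 = 454.369 s.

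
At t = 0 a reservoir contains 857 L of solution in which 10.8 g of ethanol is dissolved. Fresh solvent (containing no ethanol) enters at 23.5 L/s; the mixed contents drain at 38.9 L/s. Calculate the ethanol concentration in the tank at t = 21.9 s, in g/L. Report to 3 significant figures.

0.00588 g/L

Total volume: dV/dt = Q_in − Q_out = -15.400 L/s, so V(t) = 857 − 15.400 t and V(21.9) = 519.74 L.
No ethanol enters, so dm/dt = −Q_out · (m/V).
Separate: dm/m = −Q_out dt/V(t) ⇒ ln(m/m₀) = −(Q_out/(Q_in−Q_out)) ln(V/V₀).
m = m₀ (V₀/V)^(Q_out/(Q_in−Q_out)) = 10.8 × (857/519.74)^(-2.5260) = 3.0535 g.
C = m/V = 3.0535/519.74 = 0.0058750 g/L.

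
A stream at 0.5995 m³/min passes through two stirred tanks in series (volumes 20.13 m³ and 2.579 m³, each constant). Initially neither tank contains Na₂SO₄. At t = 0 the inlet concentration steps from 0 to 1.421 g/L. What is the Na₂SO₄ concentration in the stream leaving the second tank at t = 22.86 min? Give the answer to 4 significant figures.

0.5970 g/L

Each tank obeys Vᵢ dCᵢ/dt = Q(Cᵢ₋₁ − Cᵢ), so τᵢ = Vᵢ/Q.
τ₁ = 20.13/0.5995 = 33.5780 min; τ₂ = 2.579/0.5995 = 4.30192 min.
Tank 1: C₁ = C_in(1 − e^(−t/τ₁)). Tank 2 (τ₁ ≠ τ₂): C₂ = C_in[1 − (τ₁ e^(−t/τ₁) − τ₂ e^(−t/τ₂))/(τ₁ − τ₂)].
At t = 22.86: e^(−t/τ₁) = 0.506210, e^(−t/τ₂) = 0.00492265.
C₂ = 1.421·[1 − (33.5780·0.506210 − 4.30192·0.00492265)/(29.2761)] = 1.421·0.420129 = 0.597003 g/L.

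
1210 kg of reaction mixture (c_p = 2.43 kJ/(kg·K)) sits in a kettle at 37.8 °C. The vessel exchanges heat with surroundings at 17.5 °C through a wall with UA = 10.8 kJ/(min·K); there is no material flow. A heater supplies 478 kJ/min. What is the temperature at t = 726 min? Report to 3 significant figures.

Unsteady energy balance on the tank contents: M c_p dT/dt = −UA(T − T_amb) + Q̇.
dT/dt = (T_ss − T)/τ with T_ss = T_amb + Q̇/UA = 17.5 + 478/10.8 = 61.759 °C, τ = M c_p/UA = 1210·2.43/10.8 = 272.25 min.
Solution: T(t) = T_ss + (T₀ − T_ss) e^(−t/τ).
T(726) = 61.759 + (-23.959)·0.069483 = 60.094 °C.

60.1 °C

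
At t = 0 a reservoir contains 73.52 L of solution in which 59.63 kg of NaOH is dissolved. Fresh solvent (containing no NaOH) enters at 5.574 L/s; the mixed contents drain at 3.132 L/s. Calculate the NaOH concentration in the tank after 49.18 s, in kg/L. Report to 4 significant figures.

0.08895 kg/L

Total volume: dV/dt = Q_in − Q_out = 2.44200 L/s, so V(t) = 73.52 + 2.44200 t and V(49.18) = 193.618 L.
Solute balance: dm/dt = 0 − Q_out C = −Q_out m/V(t).
dm/m = −Q_out dt/(V₀ + 2.44200 t); integrating gives ln(m/m₀) = −(Q_out/(Q_in−Q_out)) ln(V/V₀).
m = m₀ (V₀/V)^(Q_out/(Q_in−Q_out)) = 59.63 × (73.52/193.618)^(1.28256) = 17.2227 kg.
C = m/V = 17.2227/193.618 = 0.0889519 kg/L.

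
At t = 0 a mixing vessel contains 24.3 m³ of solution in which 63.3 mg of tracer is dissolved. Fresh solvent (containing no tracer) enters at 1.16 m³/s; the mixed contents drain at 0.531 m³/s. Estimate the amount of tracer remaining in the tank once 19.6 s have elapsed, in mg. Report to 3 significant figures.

Let m(t) be the amount of tracer. Volume: V(t) = V₀ + (Q_in − Q_out) t = 24.3 + 0.62900 t; V(19.6) = 36.628 m³.
No tracer enters, so dm/dt = −Q_out · (m/V).
dm/m = −Q_out dt/(V₀ + 0.62900 t); integrating gives ln(m/m₀) = −(Q_out/(Q_in−Q_out)) ln(V/V₀).
m = m₀ (V₀/V)^(Q_out/(Q_in−Q_out)) = 63.3 × (24.3/36.628)^(0.84420) = 44.767 mg.

44.8 mg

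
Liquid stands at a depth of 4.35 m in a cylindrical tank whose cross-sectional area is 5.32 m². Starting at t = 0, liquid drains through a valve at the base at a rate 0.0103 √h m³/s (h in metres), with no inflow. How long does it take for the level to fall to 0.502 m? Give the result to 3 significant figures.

A dh/dt = −Q_out = −0.0103 √h.
∫ h^(−1/2) dh = −(0.0103/A) ∫ dt, giving 2√h = 2√h₀ − (0.0103/A) t.
t = 2A(√h₀ − √h)/0.0103 = 2·5.32·(√4.35 − √0.502)/0.0103
  = 10.640 × (2.0857 − 0.70852) / 0.0103 = 1422.6 s.

1420 s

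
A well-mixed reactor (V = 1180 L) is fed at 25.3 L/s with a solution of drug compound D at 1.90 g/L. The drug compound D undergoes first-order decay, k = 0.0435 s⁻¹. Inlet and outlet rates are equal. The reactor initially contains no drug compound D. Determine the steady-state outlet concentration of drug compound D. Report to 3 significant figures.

0.627 g/L

V dC/dt = Q(C_in − C) − k V C.
Steady state (dC/dt = 0): C_ss = Q C_in/(Q + kV) = C_in/(1 + kV/Q).
C_ss = 25.3·1.90/(25.3 + 0.0435·1180) = 48.070/76.630 = 0.62730 g/L.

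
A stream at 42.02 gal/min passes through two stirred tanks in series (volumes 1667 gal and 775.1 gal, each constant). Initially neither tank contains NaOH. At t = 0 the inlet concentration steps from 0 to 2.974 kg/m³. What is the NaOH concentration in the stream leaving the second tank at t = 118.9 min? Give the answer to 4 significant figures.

2.701 kg/m³

Species balance on tank i: dCᵢ/dt = (Cᵢ₋₁ − Cᵢ)/τᵢ with τᵢ = Vᵢ/Q.
τ₁ = 1667/42.02 = 39.6716 min; τ₂ = 775.1/42.02 = 18.4460 min.
Solving the cascade with C₁(0)=C₂(0)=0 gives C₂(t) = C_in[1 − (τ₁ e^(−t/τ₁) − τ₂ e^(−t/τ₂))/(τ₁ − τ₂)].
At t = 118.9: e^(−t/τ₁) = 0.0499313, e^(−t/τ₂) = 0.00158710.
C₂ = 2.974·[1 − (39.6716·0.0499313 − 18.4460·0.00158710)/(21.2256)] = 2.974·0.908055 = 2.70056 kg/m³.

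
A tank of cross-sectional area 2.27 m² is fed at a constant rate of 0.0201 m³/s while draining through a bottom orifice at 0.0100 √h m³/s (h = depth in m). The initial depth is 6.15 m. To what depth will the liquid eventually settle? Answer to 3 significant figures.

Level balance: A dh/dt = 0.0201 − 0.0100 √h. Setting dh/dt = 0:
Q_in = 0.0100 √h_ss ⇒ √h_ss = 0.0201/0.0100 = 2.0100.
h_ss = 2.0100² = 4.0401 m. (Since h₀ = 6.15 m > h_ss, the level will fall toward this value.)

4.04 m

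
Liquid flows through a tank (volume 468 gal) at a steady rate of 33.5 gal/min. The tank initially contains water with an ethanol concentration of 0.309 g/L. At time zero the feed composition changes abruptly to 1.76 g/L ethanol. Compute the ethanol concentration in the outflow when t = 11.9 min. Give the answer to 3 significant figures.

1.14 g/L

Species balance on the tank: V dC/dt = Q(C_in − C).
Rewrite as dC/dt + C/τ = C_in/τ, τ = V/Q = 13.970 min.
Solution: C(t) = C_in + (C₀ − C_in) e^(−t/τ).
C(11.9) = 1.76 + (0.309 − 1.76)·e^(−11.9/13.970) = 1.76 + (-1.4510)·0.42664 = 1.1409 g/L.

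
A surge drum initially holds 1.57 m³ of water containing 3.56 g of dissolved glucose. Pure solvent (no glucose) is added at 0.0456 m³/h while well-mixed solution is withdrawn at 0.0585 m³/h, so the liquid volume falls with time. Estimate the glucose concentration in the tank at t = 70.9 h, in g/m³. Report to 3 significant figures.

0.103 g/m³

Total volume: dV/dt = Q_in − Q_out = -0.012900 m³/h, so V(t) = 1.57 − 0.012900 t and V(70.9) = 0.65539 m³.
No glucose enters, so dm/dt = −Q_out · (m/V).
Separate: dm/m = −Q_out dt/V(t) ⇒ ln(m/m₀) = −(Q_out/(Q_in−Q_out)) ln(V/V₀).
m = m₀ (V₀/V)^(Q_out/(Q_in−Q_out)) = 3.56 × (1.57/0.65539)^(-4.5349) = 0.067751 g.
C = m/V = 0.067751/0.65539 = 0.10338 g/m³.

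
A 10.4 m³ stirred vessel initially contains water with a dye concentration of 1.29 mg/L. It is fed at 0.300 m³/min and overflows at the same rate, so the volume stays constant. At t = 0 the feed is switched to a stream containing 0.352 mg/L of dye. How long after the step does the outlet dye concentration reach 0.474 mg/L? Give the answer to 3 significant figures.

70.7 min

Transient balance on the dissolved component: V dC/dt = Q(C_in − C), so τ = V/Q = 34.667 min.
C(t) = C_in + (C₀ − C_in) e^(−t/τ). Set C = 0.474 and solve for t:
e^(−t/τ) = (C − C_in)/(C₀ − C_in) = (0.474 − 0.352)/(1.29 − 0.352) = 0.13006
t = −τ ln(…) = 34.667 × 2.0397 = 70.711 min.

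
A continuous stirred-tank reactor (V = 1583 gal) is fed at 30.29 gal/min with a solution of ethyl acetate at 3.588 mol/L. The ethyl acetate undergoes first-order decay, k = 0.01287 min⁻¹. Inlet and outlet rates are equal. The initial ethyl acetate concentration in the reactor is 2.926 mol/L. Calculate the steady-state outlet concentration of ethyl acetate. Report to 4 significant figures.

Accumulation = in − out − consumed: V dC/dt = Q C_in − Q C − k V C.
At steady state: 0 = Q C_in − (Q + kV) C_ss, so C_ss = Q C_in/(Q + kV).
C_ss = 30.29·3.588/(30.29 + 0.01287·1583) = 108.681/50.6632 = 2.14516 mol/L.

2.145 mol/L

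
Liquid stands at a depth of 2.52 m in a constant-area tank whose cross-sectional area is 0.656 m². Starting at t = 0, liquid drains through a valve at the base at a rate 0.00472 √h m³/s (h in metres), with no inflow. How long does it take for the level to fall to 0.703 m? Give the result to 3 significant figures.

208 s

With no inflow, A dh/dt = −0.00472 √h.
∫ h^(−1/2) dh = −(0.00472/A) ∫ dt, giving 2√h = 2√h₀ − (0.00472/A) t.
t = 2A(√h₀ − √h)/0.00472 = 2·0.656·(√2.52 − √0.703)/0.00472
  = 1.3120 × (1.5875 − 0.83845) / 0.00472 = 208.20 s.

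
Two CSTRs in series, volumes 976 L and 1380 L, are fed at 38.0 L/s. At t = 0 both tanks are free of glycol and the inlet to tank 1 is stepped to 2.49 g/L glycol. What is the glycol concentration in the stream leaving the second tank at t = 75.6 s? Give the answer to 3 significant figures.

Each tank obeys Vᵢ dCᵢ/dt = Q(Cᵢ₋₁ − Cᵢ), so τᵢ = Vᵢ/Q.
τ₁ = 976/38.0 = 25.684 s; τ₂ = 1380/38.0 = 36.316 s.
Solving the cascade with C₁(0)=C₂(0)=0 gives C₂(t) = C_in[1 − (τ₁ e^(−t/τ₁) − τ₂ e^(−t/τ₂))/(τ₁ − τ₂)].
At t = 75.6: e^(−t/τ₁) = 0.052684, e^(−t/τ₂) = 0.12471.
C₂ = 2.49·[1 − (25.684·0.052684 − 36.316·0.12471)/(-10.632)] = 2.49·0.70128 = 1.7462 g/L.

1.75 g/L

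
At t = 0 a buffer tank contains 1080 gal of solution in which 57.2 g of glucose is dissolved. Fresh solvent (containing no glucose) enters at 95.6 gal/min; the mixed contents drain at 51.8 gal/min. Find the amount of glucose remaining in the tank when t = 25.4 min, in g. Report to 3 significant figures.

24.8 g

Total volume: dV/dt = Q_in − Q_out = 43.800 gal/min, so V(t) = 1080 + 43.800 t and V(25.4) = 2192.5 gal.
No glucose enters, so dm/dt = −Q_out · (m/V).
Separate: dm/m = −Q_out dt/V(t) ⇒ ln(m/m₀) = −(Q_out/(Q_in−Q_out)) ln(V/V₀).
m = m₀ (V₀/V)^(Q_out/(Q_in−Q_out)) = 57.2 × (1080/2192.5)^(1.1826) = 24.758 g.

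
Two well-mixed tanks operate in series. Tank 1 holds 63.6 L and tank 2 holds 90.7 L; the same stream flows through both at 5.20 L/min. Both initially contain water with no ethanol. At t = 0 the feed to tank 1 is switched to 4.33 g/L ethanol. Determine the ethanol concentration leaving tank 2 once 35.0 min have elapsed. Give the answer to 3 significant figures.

2.96 g/L

Species balance on tank i: dCᵢ/dt = (Cᵢ₋₁ − Cᵢ)/τᵢ with τᵢ = Vᵢ/Q.
τ₁ = 63.6/5.20 = 12.231 min; τ₂ = 90.7/5.20 = 17.442 min.
Tank 1: C₁ = C_in(1 − e^(−t/τ₁)). Tank 2 (τ₁ ≠ τ₂): C₂ = C_in[1 − (τ₁ e^(−t/τ₁) − τ₂ e^(−t/τ₂))/(τ₁ − τ₂)].
At t = 35.0: e^(−t/τ₁) = 0.057175, e^(−t/τ₂) = 0.13444.
C₂ = 4.33·[1 − (12.231·0.057175 − 17.442·0.13444)/(-5.2115)] = 4.33·0.68422 = 2.9627 g/L.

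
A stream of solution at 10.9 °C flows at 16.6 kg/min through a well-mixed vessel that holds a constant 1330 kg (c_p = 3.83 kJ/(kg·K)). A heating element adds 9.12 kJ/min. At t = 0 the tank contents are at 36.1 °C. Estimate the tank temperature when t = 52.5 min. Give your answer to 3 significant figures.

Heat balance on the well-mixed liquid: M c_p dT/dt = ṁ c_p (T_in − T) + 9.12.
τ = M/ṁ = 80.120 min; T_ss = T_in + Q̇/(ṁ c_p) = 10.9 + 9.12/(16.6·3.83) = 11.043 °C.
This is linear first-order; T(t) = T_ss + (T₀ − T_ss) e^(−t/τ).
T(52.5) = 11.043 + (25.057)·e^(−52.5/80.120) = 11.043 + (25.057)·0.51931 = 24.055 °C.

24.1 °C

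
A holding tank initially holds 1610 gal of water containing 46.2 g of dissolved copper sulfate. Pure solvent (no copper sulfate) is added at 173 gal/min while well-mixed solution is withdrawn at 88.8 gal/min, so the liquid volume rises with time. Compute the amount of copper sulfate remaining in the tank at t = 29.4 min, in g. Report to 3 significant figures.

17.3 g

Total volume: dV/dt = Q_in − Q_out = 84.200 gal/min, so V(t) = 1610 + 84.200 t and V(29.4) = 4085.5 gal.
No copper sulfate enters, so dm/dt = −Q_out · (m/V).
Separate: dm/m = −Q_out dt/V(t) ⇒ ln(m/m₀) = −(Q_out/(Q_in−Q_out)) ln(V/V₀).
m = m₀ (V₀/V)^(Q_out/(Q_in−Q_out)) = 46.2 × (1610/4085.5)^(1.0546) = 17.303 g.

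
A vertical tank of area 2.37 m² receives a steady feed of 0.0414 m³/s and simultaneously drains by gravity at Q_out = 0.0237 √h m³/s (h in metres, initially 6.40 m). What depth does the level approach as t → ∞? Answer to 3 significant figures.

Accumulation of liquid (constant cross-section A): A dh/dt = Q_in − 0.0237 √h. At steady state dh/dt = 0:
Q_in = 0.0237 √h_ss ⇒ √h_ss = 0.0414/0.0237 = 1.7468.
h_ss = 1.7468² = 3.0514 m. (Since h₀ = 6.40 m > h_ss, the level will fall toward this value.)

3.05 m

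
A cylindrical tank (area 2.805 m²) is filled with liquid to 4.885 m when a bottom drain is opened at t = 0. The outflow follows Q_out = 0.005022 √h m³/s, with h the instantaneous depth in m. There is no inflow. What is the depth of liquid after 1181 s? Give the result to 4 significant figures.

With no inflow, A dh/dt = −0.005022 √h.
Separate and integrate: 2(√h − √h₀) = −(0.005022/A) t.
√h = √4.885 − 0.005022·1181/(2·2.805) = 2.21020 − 1.05722 = 1.15299.
h = 1.15299² = 1.32938 m.

1.329 m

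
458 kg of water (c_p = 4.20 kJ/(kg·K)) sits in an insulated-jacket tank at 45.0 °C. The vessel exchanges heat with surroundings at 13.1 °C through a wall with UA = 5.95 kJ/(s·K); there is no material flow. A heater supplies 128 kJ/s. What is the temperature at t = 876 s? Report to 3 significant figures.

M c_p dT/dt = −UA(T − T_amb) + Q̇.
dT/dt = (T_ss − T)/τ with T_ss = T_amb + Q̇/UA = 13.1 + 128/5.95 = 34.613 °C, τ = M c_p/UA = 458·4.20/5.95 = 323.29 s.
This is linear first-order; T(t) = T_ss + (T₀ − T_ss) e^(−t/τ).
T(876) = 34.613 + (10.387)·0.066563 = 35.304 °C.

35.3 °C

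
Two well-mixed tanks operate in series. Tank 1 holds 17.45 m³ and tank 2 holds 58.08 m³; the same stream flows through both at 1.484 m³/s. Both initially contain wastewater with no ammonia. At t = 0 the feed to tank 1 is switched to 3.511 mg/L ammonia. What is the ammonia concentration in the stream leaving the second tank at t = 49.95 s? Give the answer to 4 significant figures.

Species balance on tank i: dCᵢ/dt = (Cᵢ₋₁ − Cᵢ)/τᵢ with τᵢ = Vᵢ/Q.
τ₁ = 17.45/1.484 = 11.7588 s; τ₂ = 58.08/1.484 = 39.1375 s.
Solving the cascade with C₁(0)=C₂(0)=0 gives C₂(t) = C_in[1 − (τ₁ e^(−t/τ₁) − τ₂ e^(−t/τ₂))/(τ₁ − τ₂)].
At t = 49.95: e^(−t/τ₁) = 0.0142943, e^(−t/τ₂) = 0.279076.
C₂ = 3.511·[1 − (11.7588·0.0142943 − 39.1375·0.279076)/(-27.3787)] = 3.511·0.607204 = 2.13189 mg/L.

2.132 mg/L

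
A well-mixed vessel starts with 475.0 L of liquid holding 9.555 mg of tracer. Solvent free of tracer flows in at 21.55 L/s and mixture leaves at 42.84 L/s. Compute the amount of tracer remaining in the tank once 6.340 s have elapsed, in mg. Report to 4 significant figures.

4.876 mg

Let m(t) be the amount of tracer. Volume: V(t) = V₀ + (Q_in − Q_out) t = 475.0 − 21.2900 t; V(6.340) = 340.021 L.
Species balance (pure solvent in): dm/dt = −Q_out · m/V(t).
Separate: dm/m = −Q_out dt/V(t) ⇒ ln(m/m₀) = −(Q_out/(Q_in−Q_out)) ln(V/V₀).
m = m₀ (V₀/V)^(Q_out/(Q_in−Q_out)) = 9.555 × (475.0/340.021)^(-2.01221) = 4.87622 mg.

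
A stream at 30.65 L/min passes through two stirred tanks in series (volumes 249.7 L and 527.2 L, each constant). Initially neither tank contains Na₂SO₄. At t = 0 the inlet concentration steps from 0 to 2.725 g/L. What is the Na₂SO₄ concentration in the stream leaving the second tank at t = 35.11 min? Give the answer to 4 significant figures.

2.086 g/L

Each tank obeys Vᵢ dCᵢ/dt = Q(Cᵢ₋₁ − Cᵢ), so τᵢ = Vᵢ/Q.
τ₁ = 249.7/30.65 = 8.14682 min; τ₂ = 527.2/30.65 = 17.2007 min.
Tank 1: C₁ = C_in(1 − e^(−t/τ₁)). Tank 2 (τ₁ ≠ τ₂): C₂ = C_in[1 − (τ₁ e^(−t/τ₁) − τ₂ e^(−t/τ₂))/(τ₁ − τ₂)].
At t = 35.11: e^(−t/τ₁) = 0.0134382, e^(−t/τ₂) = 0.129873.
C₂ = 2.725·[1 − (8.14682·0.0134382 − 17.2007·0.129873)/(-9.05383)] = 2.725·0.765357 = 2.08560 g/L.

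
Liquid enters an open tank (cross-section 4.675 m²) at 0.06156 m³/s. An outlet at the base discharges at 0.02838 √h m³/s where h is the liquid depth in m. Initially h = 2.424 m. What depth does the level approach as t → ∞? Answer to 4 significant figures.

A dh/dt = Q_in − 0.02838 √h. Steady state requires inflow = outflow:
Q_in = 0.02838 √h_ss ⇒ √h_ss = 0.06156/0.02838 = 2.16913.
h_ss = 2.16913² = 4.70514 m. (Since h₀ = 2.424 m < h_ss, the level will rise toward this value.)

4.705 m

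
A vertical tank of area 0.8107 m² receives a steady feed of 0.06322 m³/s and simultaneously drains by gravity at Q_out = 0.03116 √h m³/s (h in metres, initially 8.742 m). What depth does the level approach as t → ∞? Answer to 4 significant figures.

4.116 m

Mass balance (ρ constant): A dh/dt = Q_in − 0.03116 √h. At steady state dh/dt = 0:
Q_in = 0.03116 √h_ss ⇒ √h_ss = 0.06322/0.03116 = 2.02888.
h_ss = 2.02888² = 4.11637 m. (Since h₀ = 8.742 m > h_ss, the level will fall toward this value.)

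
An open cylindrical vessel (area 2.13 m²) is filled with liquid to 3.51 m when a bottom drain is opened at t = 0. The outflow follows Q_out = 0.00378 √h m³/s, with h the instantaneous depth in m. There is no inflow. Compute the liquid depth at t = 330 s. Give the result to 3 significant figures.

2.50 m

With no inflow, A dh/dt = −0.00378 √h.
Separate and integrate: 2(√h − √h₀) = −(0.00378/A) t.
√h = √3.51 − 0.00378·330/(2·2.13) = 1.8735 − 0.29282 = 1.5807.
h = 1.5807² = 2.4986 m.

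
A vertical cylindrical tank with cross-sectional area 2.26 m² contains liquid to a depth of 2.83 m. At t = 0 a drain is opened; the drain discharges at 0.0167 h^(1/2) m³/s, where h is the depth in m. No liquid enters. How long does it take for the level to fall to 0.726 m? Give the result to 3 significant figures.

A dh/dt = −Q_out = −0.0167 √h.
This is separable: 2 d(√h)/dt = −0.0167/A, so √h = √h₀ − (0.0167/(2A)) t.
t = 2A(√h₀ − √h)/0.0167 = 2·2.26·(√2.83 − √0.726)/0.0167
  = 4.5200 × (1.6823 − 0.85206) / 0.0167 = 224.70 s.

225 s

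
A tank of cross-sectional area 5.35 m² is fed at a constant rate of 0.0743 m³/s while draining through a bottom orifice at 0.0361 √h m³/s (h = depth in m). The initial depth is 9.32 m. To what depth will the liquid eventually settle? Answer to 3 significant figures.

4.24 m

Volume balance on the tank: A dh/dt = Q_in − 0.0361 √h. At steady state dh/dt = 0:
Q_in = 0.0361 √h_ss ⇒ √h_ss = 0.0743/0.0361 = 2.0582.
h_ss = 2.0582² = 4.2361 m. (Since h₀ = 9.32 m > h_ss, the level will fall toward this value.)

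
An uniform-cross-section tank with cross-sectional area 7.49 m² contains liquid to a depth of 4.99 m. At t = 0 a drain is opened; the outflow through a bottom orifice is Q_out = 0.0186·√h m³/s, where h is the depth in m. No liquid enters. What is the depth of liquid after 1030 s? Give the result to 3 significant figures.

A dh/dt = −Q_out = −0.0186 √h.
∫ h^(−1/2) dh = −(0.0186/A) ∫ dt, giving 2√h = 2√h₀ − (0.0186/A) t.
√h = √4.99 − 0.0186·1030/(2·7.49) = 2.2338 − 1.2789 = 0.95493.
h = 0.95493² = 0.91188 m.

0.912 m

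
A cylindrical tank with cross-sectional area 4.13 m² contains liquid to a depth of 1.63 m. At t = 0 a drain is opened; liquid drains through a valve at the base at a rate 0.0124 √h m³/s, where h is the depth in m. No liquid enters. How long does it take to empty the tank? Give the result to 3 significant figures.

850 s

A dh/dt = −Q_out = −0.0124 √h.
This is separable: 2 d(√h)/dt = −0.0124/A, so √h = √h₀ − (0.0124/(2A)) t.
Tank is empty when √h = 0: t_empty = 2A√h₀/0.0124.
t_empty = 2·4.13·√1.63/0.0124 = 8.2600·1.2767/0.0124 = 850.46 s.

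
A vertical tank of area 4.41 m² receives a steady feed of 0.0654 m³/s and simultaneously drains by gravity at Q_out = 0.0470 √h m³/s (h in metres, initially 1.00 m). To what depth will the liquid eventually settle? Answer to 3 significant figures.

1.94 m

Level balance: A dh/dt = 0.0654 − 0.0470 √h. Setting dh/dt = 0:
Q_in = 0.0470 √h_ss ⇒ √h_ss = 0.0654/0.0470 = 1.3915.
h_ss = 1.3915² = 1.9362 m. (Since h₀ = 1.00 m < h_ss, the level will rise toward this value.)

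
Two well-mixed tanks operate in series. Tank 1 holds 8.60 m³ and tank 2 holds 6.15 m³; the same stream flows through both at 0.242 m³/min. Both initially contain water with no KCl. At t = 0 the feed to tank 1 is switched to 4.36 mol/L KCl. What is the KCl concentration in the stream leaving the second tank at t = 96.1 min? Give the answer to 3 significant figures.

3.59 mol/L

Each tank obeys Vᵢ dCᵢ/dt = Q(Cᵢ₋₁ − Cᵢ), so τᵢ = Vᵢ/Q.
τ₁ = 8.60/0.242 = 35.537 min; τ₂ = 6.15/0.242 = 25.413 min.
Solving the cascade with C₁(0)=C₂(0)=0 gives C₂(t) = C_in[1 − (τ₁ e^(−t/τ₁) − τ₂ e^(−t/τ₂))/(τ₁ − τ₂)].
At t = 96.1: e^(−t/τ₁) = 0.066923, e^(−t/τ₂) = 0.022789.
C₂ = 4.36·[1 − (35.537·0.066923 − 25.413·0.022789)/(10.124)] = 4.36·0.82229 = 3.5852 mol/L.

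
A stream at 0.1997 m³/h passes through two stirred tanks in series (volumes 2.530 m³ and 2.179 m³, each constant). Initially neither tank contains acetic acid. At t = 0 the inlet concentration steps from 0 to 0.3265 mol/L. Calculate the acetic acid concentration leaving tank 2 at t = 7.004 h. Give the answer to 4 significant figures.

0.03930 mol/L

Species balance on tank i: dCᵢ/dt = (Cᵢ₋₁ − Cᵢ)/τᵢ with τᵢ = Vᵢ/Q.
τ₁ = 2.530/0.1997 = 12.6690 h; τ₂ = 2.179/0.1997 = 10.9114 h.
Tank 1: C₁ = C_in(1 − e^(−t/τ₁)). Tank 2 (τ₁ ≠ τ₂): C₂ = C_in[1 − (τ₁ e^(−t/τ₁) − τ₂ e^(−t/τ₂))/(τ₁ − τ₂)].
At t = 7.004: e^(−t/τ₁) = 0.575311, e^(−t/τ₂) = 0.526292.
C₂ = 0.3265·[1 − (12.6690·0.575311 − 10.9114·0.526292)/(1.75764)] = 0.3265·0.120383 = 0.0393050 mol/L.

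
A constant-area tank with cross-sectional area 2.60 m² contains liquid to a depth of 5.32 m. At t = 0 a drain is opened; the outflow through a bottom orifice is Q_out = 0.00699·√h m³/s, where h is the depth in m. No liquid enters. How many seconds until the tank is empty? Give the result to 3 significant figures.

1720 s

A dh/dt = −Q_out = −0.00699 √h.
∫ h^(−1/2) dh = −(0.00699/A) ∫ dt, giving 2√h = 2√h₀ − (0.00699/A) t.
Set h = 0: 2√h₀ = (0.00699/A) t_empty ⇒ t_empty = 2A√h₀/0.00699.
t_empty = 2·2.60·√5.32/0.00699 = 5.2000·2.3065/0.00699 = 1715.9 s.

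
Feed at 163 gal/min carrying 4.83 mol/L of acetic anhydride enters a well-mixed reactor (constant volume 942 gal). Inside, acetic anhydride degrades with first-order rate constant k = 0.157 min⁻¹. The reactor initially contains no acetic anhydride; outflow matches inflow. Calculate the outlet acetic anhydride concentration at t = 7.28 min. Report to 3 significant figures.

2.30 mol/L

Accumulation = in − out − consumed: V dC/dt = Q C_in − Q C − k V C.
This is linear with rate a = Q/V + k = 0.33004 min⁻¹.
C_ss = Q C_in/(Q + kV) = 2.5323 mol/L; C(t) = C_ss + (C₀ − C_ss) e^(−a t).
C(7.28) = 2.5323 + (-2.5323)·e^(−0.33004·7.28) = 2.5323 + (-2.5323)·0.090477 = 2.3032 mol/L.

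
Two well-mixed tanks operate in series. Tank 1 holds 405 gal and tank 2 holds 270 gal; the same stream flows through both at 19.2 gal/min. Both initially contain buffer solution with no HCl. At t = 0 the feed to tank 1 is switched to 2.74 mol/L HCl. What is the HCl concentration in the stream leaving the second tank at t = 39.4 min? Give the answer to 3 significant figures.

1.80 mol/L

Each tank obeys Vᵢ dCᵢ/dt = Q(Cᵢ₋₁ − Cᵢ), so τᵢ = Vᵢ/Q.
τ₁ = 405/19.2 = 21.094 min; τ₂ = 270/19.2 = 14.062 min.
Tank 1: C₁ = C_in(1 − e^(−t/τ₁)). Tank 2 (τ₁ ≠ τ₂): C₂ = C_in[1 − (τ₁ e^(−t/τ₁) − τ₂ e^(−t/τ₂))/(τ₁ − τ₂)].
At t = 39.4: e^(−t/τ₁) = 0.15446, e^(−t/τ₂) = 0.060702.
C₂ = 2.74·[1 − (21.094·0.15446 − 14.062·0.060702)/(7.0312)] = 2.74·0.65804 = 1.8030 mol/L.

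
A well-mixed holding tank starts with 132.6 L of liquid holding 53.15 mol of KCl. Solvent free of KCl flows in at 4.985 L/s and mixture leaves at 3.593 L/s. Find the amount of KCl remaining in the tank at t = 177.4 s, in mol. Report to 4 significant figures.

Total volume: dV/dt = Q_in − Q_out = 1.39200 L/s, so V(t) = 132.6 + 1.39200 t and V(177.4) = 379.541 L.
Species balance (pure solvent in): dm/dt = −Q_out · m/V(t).
Separate: dm/m = −Q_out dt/V(t) ⇒ ln(m/m₀) = −(Q_out/(Q_in−Q_out)) ln(V/V₀).
m = m₀ (V₀/V)^(Q_out/(Q_in−Q_out)) = 53.15 × (132.6/379.541)^(2.58118) = 3.52079 mol.

3.521 mol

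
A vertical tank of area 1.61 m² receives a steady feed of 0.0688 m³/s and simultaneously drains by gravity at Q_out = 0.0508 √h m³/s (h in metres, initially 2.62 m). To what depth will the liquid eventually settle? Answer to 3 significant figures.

1.83 m

Unsteady balance on liquid volume: A dh/dt = Q_in − 0.0508 √h. At steady state dh/dt = 0:
Q_in = 0.0508 √h_ss ⇒ √h_ss = 0.0688/0.0508 = 1.3543.
h_ss = 1.3543² = 1.8342 m. (Since h₀ = 2.62 m > h_ss, the level will fall toward this value.)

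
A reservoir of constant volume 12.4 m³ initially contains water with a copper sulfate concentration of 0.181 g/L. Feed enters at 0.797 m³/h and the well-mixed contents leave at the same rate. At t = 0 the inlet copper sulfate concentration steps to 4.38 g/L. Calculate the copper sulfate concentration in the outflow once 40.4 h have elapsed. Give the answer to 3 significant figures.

4.07 g/L

Unsteady species balance (constant V, well mixed): V dC/dt = Q(C_in − C).
Rewrite as dC/dt + C/τ = C_in/τ, τ = V/Q = 15.558 h.
Solution: C(t) = C_in + (C₀ − C_in) e^(−t/τ).
C(40.4) = 4.38 + (0.181 − 4.38)·e^(−40.4/15.558) = 4.38 + (-4.1990)·0.074521 = 4.0671 g/L.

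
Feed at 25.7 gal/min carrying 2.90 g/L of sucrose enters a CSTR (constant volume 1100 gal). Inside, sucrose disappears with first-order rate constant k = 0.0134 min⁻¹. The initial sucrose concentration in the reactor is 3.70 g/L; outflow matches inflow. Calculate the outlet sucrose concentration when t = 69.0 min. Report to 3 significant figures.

1.99 g/L

V dC/dt = Q(C_in − C) − k V C.
dC/dt = (Q/V) C_in − (Q/V + k) C; effective rate a = Q/V + k = 0.023364 + 0.0134 = 0.036764 min⁻¹.
C_ss = Q C_in/(Q + kV) = 1.8430 g/L; C(t) = C_ss + (C₀ − C_ss) e^(−a t).
C(69.0) = 1.8430 + (1.8570)·e^(−0.036764·69.0) = 1.8430 + (1.8570)·0.079128 = 1.9899 g/L.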